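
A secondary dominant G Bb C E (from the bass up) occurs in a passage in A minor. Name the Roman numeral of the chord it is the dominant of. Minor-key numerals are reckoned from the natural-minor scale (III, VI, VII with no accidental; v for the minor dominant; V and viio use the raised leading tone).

The chord is a dominant seventh chord on C.
A dominant resolves down a perfect fifth: C → F. In A minor, F is scale degree 6, i.e. VI.

VI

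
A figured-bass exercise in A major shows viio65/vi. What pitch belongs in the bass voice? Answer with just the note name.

G#

The applied chord viio65/vi is rooted on E#: E#-G#-B-D.
The figure 65 means first inversion — the third is in the bass.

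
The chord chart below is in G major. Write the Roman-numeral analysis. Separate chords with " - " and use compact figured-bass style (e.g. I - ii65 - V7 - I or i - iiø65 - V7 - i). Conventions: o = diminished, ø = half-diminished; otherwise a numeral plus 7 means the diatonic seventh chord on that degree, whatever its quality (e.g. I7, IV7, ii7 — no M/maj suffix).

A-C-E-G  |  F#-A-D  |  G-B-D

ii7 - V6 - I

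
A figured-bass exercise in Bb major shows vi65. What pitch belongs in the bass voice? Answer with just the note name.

vi in Bb major has root G; the chord is G-Bb-D-F.
The figure 65 means first inversion — the third is in the bass.

Bb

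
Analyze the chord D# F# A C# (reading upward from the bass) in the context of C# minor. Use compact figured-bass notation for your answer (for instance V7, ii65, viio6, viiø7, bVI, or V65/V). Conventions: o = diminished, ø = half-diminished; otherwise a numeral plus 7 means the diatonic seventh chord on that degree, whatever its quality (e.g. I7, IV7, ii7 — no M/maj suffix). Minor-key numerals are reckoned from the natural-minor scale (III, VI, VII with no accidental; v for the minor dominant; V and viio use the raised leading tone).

The pitches D#-F#-A-C# form a half-diminished seventh chord rooted on D#.
In C# minor, D# is the supertonic; the diatonic half-diminished seventh chord there is iiø7.

iiø7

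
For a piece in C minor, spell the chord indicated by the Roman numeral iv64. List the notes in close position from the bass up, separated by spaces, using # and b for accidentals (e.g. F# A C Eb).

The numeral's case and figure indicate a minor triad. In C minor its root, the subdominant, is F.
Stacking thirds from F gives F-Ab-C.
With the 64 figure the chord is in second inversion; from the bass C upward in close position it reads C-F-Ab.

C F Ab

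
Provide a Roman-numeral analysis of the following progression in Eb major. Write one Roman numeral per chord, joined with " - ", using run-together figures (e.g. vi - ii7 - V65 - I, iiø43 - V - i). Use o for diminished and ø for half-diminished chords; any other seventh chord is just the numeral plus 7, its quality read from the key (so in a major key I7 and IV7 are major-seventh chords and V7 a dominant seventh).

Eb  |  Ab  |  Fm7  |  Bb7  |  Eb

Eb: major triad on Eb = scale degree 1 → I.
Ab: root Ab is the subdominant; major triad there is IV.
Fm7: minor seventh chord on F = scale degree 2 → ii7.
Bb7: root Bb is the dominant; dominant seventh chord there is V7.
Eb has root Eb, degree 1 in Eb major, so I.

I - IV - ii7 - V7 - I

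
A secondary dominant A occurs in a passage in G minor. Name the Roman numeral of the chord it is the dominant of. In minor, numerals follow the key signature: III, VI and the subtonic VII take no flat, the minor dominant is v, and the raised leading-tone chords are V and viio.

V

The chord is a major triad on A.
A dominant resolves down a perfect fifth: A → D. In G minor, D is scale degree 5, i.e. V.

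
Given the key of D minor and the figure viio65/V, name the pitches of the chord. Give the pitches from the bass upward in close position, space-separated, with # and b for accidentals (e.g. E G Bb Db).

B D F G#

The slash marks an applied leading-tone chord: viio of V. In D minor, V is A, so the leading tone to it is G#, a half step below.
Building a fully diminished seventh chord on G# gives G#-B-D-F.
With the 65 figure the chord is in first inversion; from the bass B upward in close position it reads B-D-F-G#.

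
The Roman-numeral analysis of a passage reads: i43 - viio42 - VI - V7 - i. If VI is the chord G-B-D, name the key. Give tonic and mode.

The chord G is a major triad rooted on G; its label is VI.
Counting down 5 scale steps from G places the tonic on B; a major triad on degree 6 is diatonic only in minor.

B minor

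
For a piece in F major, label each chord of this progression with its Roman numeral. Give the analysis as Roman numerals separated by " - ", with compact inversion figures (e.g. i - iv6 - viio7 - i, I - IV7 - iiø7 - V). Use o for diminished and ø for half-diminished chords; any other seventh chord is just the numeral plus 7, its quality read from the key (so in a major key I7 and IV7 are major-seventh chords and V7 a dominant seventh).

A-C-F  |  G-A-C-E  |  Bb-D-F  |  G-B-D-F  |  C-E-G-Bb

A-C-F: major triad on F = scale degree 1 → I6.
G-A-C-E has root A, degree 3 in F major, so iii42.
Bb-D-F has root Bb, degree 4 in F major, so IV.
G-B-D-F: chromatic; G is V of V, so V7/V.
C-E-G-Bb: root C is the dominant; dominant seventh chord there is V7.

I6 - iii42 - IV - V7/V - V7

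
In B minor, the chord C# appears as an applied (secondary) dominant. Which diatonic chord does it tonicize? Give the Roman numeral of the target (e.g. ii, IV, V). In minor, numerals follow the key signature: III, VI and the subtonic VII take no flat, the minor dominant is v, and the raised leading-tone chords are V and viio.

V

The chord is a major triad on C#.
A dominant resolves down a perfect fifth: C# → F#. In B minor, F# is scale degree 5, i.e. V.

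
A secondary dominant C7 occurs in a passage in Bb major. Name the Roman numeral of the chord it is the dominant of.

V

The chord is a dominant seventh chord on C.
A dominant resolves down a perfect fifth: C → F. In Bb major, F is scale degree 5, i.e. V.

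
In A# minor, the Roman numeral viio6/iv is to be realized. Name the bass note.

E#

The applied chord viio6/iv is rooted on C##: C##-E#-G#.
The figure 6 means first inversion — the third is in the bass.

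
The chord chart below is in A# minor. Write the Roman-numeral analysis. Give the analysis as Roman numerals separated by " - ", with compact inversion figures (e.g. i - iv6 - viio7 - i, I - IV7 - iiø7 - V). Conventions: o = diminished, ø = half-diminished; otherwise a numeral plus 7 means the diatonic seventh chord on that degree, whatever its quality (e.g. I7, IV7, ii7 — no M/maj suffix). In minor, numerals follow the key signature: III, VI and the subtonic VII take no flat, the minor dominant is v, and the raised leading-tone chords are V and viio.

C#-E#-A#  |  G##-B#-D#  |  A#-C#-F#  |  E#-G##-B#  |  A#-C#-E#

C#-E#-A# has root A#, degree 1 in A# minor, so i6.
G##-B#-D#: diminished triad on G## = scale degree 7 → viio.
A#-C#-F#: major triad on F# = scale degree 6 → VI6.
E#-G##-B# has root E#, degree 5 in A# minor, so V.
A#-C#-E#: root A# is the tonic; minor triad there is i.

i6 - viio - VI6 - V - i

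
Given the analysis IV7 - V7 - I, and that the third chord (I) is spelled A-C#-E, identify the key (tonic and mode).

A major

The chord A is a major triad rooted on A; its label is I.
If A is scale degree 1 and the mode makes that degree carry a major triad, the tonic is A and the mode is major.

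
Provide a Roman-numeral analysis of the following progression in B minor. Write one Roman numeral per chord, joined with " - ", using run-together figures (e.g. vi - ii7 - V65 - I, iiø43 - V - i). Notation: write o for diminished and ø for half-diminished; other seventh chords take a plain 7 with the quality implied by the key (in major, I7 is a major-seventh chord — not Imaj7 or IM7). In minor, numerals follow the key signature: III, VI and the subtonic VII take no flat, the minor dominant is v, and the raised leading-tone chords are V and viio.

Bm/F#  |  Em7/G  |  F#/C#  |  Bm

i64 - iv65 - V64 - i

Bm/F#: minor triad on B = scale degree 1 → i64.
Em7/G has root E, degree 4 in B minor, so iv65.
F#/C# has root F#, degree 5 in B minor, so V64.
Bm: root B is the tonic; minor triad there is i.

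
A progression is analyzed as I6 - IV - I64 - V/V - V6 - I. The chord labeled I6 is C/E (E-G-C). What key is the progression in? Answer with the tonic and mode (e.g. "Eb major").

The anchor chord is a major triad on C, labeled I6.
If C is scale degree 1 and the mode makes that degree carry a major triad, the tonic is C and the mode is major.

C major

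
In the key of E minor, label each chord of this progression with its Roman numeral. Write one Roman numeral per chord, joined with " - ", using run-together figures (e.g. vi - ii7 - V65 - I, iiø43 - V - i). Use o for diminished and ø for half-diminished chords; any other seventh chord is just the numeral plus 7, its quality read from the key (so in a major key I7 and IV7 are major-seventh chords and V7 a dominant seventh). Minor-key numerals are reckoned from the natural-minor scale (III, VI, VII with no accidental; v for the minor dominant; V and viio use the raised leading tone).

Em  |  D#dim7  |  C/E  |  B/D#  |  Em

i - viio7 - VI6 - V6 - i

Em: root E is the tonic; minor triad there is i.
D#dim7: fully diminished seventh chord on D# = scale degree 7 → viio7.
C/E has root C, degree 6 in E minor, so VI6.
B/D#: root B is the dominant; major triad there is V6.
Em has root E, degree 1 in E minor, so i.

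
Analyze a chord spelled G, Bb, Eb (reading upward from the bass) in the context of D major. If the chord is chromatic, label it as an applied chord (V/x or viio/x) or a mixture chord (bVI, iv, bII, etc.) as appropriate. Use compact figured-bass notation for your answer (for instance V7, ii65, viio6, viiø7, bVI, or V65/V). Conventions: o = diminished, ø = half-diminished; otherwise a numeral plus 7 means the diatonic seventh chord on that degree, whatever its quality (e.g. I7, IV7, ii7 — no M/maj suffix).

Stacked in thirds the chord is Eb-G-Bb: a major triad on Eb.
Eb is the lowered second degree of D major (diatonic 2 would be E). This is the Neapolitan sixth — a major triad on the lowered second degree, here in its customary first inversion.
With G in the bass the chord is in first inversion, so the figured bass is 6.

bII6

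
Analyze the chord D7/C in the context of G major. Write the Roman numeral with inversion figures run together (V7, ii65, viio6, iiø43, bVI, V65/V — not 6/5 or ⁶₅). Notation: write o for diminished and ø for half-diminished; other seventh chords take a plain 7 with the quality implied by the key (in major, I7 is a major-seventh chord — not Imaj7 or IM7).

The pitches D-F#-A-C form a dominant seventh chord rooted on D.
In G major, D is the dominant; the diatonic dominant seventh chord there is V7.
With C in the bass the chord is in third inversion, so the figured bass is 42.

V42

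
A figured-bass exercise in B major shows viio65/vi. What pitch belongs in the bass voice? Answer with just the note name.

The applied chord viio65/vi is rooted on F##: F##-A#-C#-E.
The figure 65 means first inversion — the third is in the bass.

A#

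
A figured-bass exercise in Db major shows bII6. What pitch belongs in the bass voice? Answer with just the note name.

Gb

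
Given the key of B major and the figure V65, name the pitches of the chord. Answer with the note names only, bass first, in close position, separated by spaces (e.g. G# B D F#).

In B major, scale degree 5 is F#, and the diatonic chord built there is a dominant seventh chord.
That chord is spelled F#-A#-C#-E.
The figured bass 65 indicates first inversion, placing the third (A#) in the bass: A#-C#-E-F#.

A# C# E F#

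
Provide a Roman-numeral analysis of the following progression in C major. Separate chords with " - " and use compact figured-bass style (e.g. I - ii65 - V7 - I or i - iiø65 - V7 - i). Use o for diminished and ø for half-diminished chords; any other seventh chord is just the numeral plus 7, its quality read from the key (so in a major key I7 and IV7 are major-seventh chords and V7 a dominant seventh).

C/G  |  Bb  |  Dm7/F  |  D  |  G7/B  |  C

I64 - bVII - ii65 - V/V - V65 - I

C/G has root C, degree 1 in C major, so I64.
Bb: major triad on Bb — chromatic; bVII (borrowed from the parallel minor).
Dm7/F: root D is the supertonic; minor seventh chord there is ii65.
D is the secondary dominant of V (major triad on D): V/V.
G7/B: root G is the dominant; dominant seventh chord there is V65.
C has root C, degree 1 in C major, so I.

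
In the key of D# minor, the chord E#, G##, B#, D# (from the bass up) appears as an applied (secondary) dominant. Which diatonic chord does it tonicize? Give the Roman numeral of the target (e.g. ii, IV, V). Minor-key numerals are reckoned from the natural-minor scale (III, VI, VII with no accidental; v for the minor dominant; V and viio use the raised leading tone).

V

The chord is a dominant seventh chord on E#.
A dominant resolves down a perfect fifth: E# → A#. In D# minor, A# is scale degree 5, i.e. V.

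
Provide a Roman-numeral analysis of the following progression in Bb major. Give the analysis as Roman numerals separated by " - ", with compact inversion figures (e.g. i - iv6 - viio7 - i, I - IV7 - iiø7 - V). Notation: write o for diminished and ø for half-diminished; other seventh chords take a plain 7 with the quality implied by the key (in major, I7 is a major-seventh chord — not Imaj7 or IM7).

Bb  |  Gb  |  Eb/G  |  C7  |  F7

Bb has root Bb, degree 1 in Bb major, so I.
Gb: Gb with this quality isn't in the key; it's bVI, borrowed from the parallel minor.
Eb/G has root Eb, degree 4 in Bb major, so IV6.
C7: chromatic; C is V of V, so V7/V.
F7 has root F, degree 5 in Bb major, so V7.

I - bVI - IV6 - V7/V - V7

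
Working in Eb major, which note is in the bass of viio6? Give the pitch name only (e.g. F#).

viio in Eb major has root D; the chord is D-F-Ab.
The figure 6 means first inversion — the third is in the bass.

F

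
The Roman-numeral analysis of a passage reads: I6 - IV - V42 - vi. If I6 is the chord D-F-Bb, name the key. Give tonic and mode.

I6 is given as D-F-Bb — a major triad with root Bb.
If Bb is scale degree 1 and the mode makes that degree carry a major triad, the tonic is Bb and the mode is major.

Bb major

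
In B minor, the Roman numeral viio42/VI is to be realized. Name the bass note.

The applied chord viio42/VI is rooted on F#: F#-A-C-Eb.
The figure 42 means third inversion — the seventh is in the bass.

Eb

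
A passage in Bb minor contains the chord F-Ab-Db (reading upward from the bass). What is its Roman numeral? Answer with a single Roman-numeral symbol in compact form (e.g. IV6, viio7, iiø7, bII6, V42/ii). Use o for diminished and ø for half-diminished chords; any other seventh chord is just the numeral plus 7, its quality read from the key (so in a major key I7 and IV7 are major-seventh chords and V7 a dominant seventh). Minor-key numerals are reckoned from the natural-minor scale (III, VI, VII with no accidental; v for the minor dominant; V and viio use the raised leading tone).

The pitches Db-F-Ab form a major triad rooted on Db.
In Bb minor, Db is the mediant; the diatonic major triad there is III.
With F in the bass the chord is in first inversion, so the figured bass is 6.

III6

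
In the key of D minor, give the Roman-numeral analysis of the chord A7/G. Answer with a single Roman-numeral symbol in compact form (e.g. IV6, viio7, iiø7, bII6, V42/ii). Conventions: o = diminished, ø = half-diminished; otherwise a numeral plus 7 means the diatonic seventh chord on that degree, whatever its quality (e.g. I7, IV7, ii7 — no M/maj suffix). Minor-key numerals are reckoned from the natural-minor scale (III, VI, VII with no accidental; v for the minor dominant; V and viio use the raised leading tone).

Stacked in thirds the chord is A-C#-E-G: a dominant seventh chord on A.
A is scale degree 5 in D minor, and a dominant seventh chord on that degree is written V7.
With G in the bass the chord is in third inversion, so the figured bass is 42.

V42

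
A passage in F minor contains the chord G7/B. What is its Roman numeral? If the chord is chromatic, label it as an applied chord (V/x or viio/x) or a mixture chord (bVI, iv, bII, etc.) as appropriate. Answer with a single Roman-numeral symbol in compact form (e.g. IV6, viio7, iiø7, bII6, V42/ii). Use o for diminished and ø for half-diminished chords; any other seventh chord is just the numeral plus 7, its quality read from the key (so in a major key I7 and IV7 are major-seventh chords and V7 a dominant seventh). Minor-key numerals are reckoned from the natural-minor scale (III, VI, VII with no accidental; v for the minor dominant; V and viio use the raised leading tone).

V65/V

Stacked in thirds the chord is G-B-D-F: a dominant seventh chord on G.
G is not a diatonic chord root with this quality in F minor, but it lies a perfect fifth above C (V), so the chord functions as an applied dominant of V.
With B in the bass the chord is in first inversion, so the figured bass is 65.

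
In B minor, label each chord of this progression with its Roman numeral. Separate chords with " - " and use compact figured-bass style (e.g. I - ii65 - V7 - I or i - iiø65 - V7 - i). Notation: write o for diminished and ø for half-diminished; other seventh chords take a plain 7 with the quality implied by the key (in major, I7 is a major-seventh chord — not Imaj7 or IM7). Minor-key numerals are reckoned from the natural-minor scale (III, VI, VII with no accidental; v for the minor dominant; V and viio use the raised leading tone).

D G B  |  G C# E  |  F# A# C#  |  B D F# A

VI64 - iio64 - V - i7

D-G-B has root G, degree 6 in B minor, so VI64.
G-C#-E: diminished triad on C# = scale degree 2 → iio64.
F#-A#-C# has root F#, degree 5 in B minor, so V.
B-D-F#-A has root B, degree 1 in B minor, so i7.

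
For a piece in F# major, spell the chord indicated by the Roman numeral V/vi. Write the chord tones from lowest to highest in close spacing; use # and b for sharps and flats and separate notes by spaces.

A# C## E#

The slash means an applied dominant: we want the dominant of vi. In F# major, vi is D# minor, and its dominant is built on A#.
Building a major triad on A# gives A#-C##-E#.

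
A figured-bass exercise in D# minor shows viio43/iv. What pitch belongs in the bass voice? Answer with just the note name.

C#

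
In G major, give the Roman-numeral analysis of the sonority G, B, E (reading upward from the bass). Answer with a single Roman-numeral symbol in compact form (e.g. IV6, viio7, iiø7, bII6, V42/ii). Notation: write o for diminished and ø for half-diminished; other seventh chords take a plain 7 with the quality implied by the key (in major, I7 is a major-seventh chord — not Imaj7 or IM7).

vi6

The pitches E-G-B form a minor triad rooted on E.
In G major, E is the submediant; the diatonic minor triad there is vi.
With G in the bass the chord is in first inversion, so the figured bass is 6.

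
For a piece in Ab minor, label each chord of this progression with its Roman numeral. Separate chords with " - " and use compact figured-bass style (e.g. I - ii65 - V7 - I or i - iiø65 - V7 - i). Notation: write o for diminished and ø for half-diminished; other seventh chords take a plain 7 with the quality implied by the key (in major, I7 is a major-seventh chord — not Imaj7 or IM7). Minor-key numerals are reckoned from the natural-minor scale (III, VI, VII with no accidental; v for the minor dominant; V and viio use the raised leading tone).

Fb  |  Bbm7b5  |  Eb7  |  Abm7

Fb has root Fb, degree 6 in Ab minor, so VI.
Bbm7b5: half-diminished seventh chord on Bb = scale degree 2 → iiø7.
Eb7: root Eb is the dominant; dominant seventh chord there is V7.
Abm7: minor seventh chord on Ab = scale degree 1 → i7.

VI - iiø7 - V7 - i7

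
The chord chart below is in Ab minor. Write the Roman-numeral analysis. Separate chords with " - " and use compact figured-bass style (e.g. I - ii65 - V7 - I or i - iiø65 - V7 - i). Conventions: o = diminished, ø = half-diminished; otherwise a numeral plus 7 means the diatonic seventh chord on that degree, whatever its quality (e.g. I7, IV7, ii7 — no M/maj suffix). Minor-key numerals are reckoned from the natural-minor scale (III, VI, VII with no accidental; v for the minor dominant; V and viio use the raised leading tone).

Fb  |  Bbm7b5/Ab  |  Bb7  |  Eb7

Fb has root Fb, degree 6 in Ab minor, so VI.
Bbm7b5/Ab: half-diminished seventh chord on Bb = scale degree 2 → iiø42.
Bb7: a dominant seventh chord on Bb, the applied dominant of V → V7/V.
Eb7 has root Eb, degree 5 in Ab minor, so V7.

VI - iiø42 - V7/V - V7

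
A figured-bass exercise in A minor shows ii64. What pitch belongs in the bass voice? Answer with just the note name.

F#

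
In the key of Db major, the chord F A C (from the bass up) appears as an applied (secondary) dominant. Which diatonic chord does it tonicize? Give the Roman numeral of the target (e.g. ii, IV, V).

vi

The chord is a major triad on F.
A dominant resolves down a perfect fifth: F → Bb. In Db major, Bb is scale degree 6, i.e. vi.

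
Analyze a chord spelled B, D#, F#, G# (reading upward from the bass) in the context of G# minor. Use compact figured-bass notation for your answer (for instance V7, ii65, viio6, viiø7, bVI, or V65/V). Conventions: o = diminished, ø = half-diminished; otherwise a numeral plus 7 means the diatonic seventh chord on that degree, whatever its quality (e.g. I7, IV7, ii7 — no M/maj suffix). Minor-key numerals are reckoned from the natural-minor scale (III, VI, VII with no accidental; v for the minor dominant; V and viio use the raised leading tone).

The pitches G#-B-D#-F# form a minor seventh chord rooted on G#.
G# is scale degree 1 in G# minor, and a minor seventh chord on that degree is written i7.
With B in the bass the chord is in first inversion, so the figured bass is 65.

i65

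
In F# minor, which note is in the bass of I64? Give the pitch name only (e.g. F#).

I in F# minor has root F#; the chord is F#-A#-C#.
The figure 64 means second inversion — the fifth is in the bass.

C#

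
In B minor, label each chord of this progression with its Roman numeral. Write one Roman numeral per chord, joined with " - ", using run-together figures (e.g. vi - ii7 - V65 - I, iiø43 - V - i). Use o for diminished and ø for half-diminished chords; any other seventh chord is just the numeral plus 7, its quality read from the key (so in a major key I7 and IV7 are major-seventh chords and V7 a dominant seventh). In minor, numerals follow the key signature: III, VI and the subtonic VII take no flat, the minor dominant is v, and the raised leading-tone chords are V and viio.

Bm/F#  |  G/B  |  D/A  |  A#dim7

Bm/F#: root B is the tonic; minor triad there is i64.
G/B has root G, degree 6 in B minor, so VI6.
D/A has root D, degree 3 in B minor, so III64.
A#dim7 has root A#, degree 7 in B minor, so viio7.

i64 - VI6 - III64 - viio7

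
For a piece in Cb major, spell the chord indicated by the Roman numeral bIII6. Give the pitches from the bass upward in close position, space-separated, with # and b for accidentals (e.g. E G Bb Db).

Gb Bbb Ebb

bIII6 is a major triad on the lowered third degree, borrowed from the parallel minor. In Cb major that root is Ebb.
So the chord is Ebb-Gb-Bbb, a major triad.
The figured bass 6 indicates first inversion, placing the third (Gb) in the bass: Gb-Bbb-Ebb.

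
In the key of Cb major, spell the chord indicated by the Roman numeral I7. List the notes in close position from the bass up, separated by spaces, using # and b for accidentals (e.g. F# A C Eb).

In Cb major, the first degree is Cb, and the diatonic chord built there is a major seventh chord.
Stacking thirds from Cb gives Cb-Eb-Gb-Bb.

Cb Eb Gb Bb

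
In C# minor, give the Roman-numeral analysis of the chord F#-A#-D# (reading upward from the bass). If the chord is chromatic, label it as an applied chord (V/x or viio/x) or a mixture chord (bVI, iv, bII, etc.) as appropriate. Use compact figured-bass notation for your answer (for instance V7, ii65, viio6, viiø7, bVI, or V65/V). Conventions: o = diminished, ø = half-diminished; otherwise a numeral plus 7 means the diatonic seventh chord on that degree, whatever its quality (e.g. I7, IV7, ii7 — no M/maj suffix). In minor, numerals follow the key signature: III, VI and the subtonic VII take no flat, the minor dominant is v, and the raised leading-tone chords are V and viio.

Stacked in thirds the chord is D#-F#-A#: a minor triad on D#.
D# is the second degree of C# minor. This is the minor supertonic, borrowed from the parallel major (the Dorian ii).
With F# in the bass the chord is in first inversion, so the figured bass is 6.

ii6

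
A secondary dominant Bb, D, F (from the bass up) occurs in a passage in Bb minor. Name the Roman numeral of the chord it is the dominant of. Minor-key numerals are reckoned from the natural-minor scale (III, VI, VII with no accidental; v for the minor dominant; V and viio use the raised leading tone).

iv

The chord is a major triad on Bb.
A dominant resolves down a perfect fifth: Bb → Eb. In Bb minor, Eb is scale degree 4, i.e. iv.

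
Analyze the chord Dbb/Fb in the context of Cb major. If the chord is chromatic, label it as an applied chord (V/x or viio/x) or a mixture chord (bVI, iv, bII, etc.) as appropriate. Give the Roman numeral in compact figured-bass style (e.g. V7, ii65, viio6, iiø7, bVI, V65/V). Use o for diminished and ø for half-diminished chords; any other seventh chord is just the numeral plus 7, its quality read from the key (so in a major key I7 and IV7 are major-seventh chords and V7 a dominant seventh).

bII6

Stacked in thirds the chord is Dbb-Fb-Abb: a major triad on Dbb.
Dbb is the lowered second degree of Cb major (diatonic 2 would be Db). This is the Neapolitan sixth — a major triad on the lowered second degree, here in its customary first inversion.
With Fb in the bass the chord is in first inversion, so the figured bass is 6.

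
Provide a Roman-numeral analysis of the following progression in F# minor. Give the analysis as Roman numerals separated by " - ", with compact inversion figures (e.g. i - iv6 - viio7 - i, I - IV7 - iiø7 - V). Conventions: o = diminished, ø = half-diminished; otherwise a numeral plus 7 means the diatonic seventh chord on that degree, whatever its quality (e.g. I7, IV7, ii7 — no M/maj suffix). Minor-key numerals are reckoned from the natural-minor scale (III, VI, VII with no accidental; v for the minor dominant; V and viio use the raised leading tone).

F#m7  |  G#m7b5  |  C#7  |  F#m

F#m7: root F# is the tonic; minor seventh chord there is i7.
G#m7b5: root G# is the supertonic; half-diminished seventh chord there is iiø7.
C#7: root C# is the dominant; dominant seventh chord there is V7.
F#m: root F# is the tonic; minor triad there is i.

i7 - iiø7 - V7 - i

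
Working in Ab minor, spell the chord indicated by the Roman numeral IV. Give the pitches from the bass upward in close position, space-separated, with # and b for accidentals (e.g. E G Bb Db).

Db F Ab

Scale degree 4 in Ab minor is Db; here the chord built on it is altered to a major triad. IV is the major subdominant, borrowed from the parallel major.
So the chord is Db-F-Ab.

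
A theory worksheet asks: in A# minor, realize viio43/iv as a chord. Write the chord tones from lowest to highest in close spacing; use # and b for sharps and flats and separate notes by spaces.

The slash marks an applied leading-tone chord: viio of iv. In A# minor, iv is D#, so the leading tone to it is C##, a half step below.
Building a fully diminished seventh chord on C## gives C##-E#-G#-B.
The figured bass 43 indicates second inversion, placing the fifth (G#) in the bass: G#-B-C##-E#.

G# B C## E#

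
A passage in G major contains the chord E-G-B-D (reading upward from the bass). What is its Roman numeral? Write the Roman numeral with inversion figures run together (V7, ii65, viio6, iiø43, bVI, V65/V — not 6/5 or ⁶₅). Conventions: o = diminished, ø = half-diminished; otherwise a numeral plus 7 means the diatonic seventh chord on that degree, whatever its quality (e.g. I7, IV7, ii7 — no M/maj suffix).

vi7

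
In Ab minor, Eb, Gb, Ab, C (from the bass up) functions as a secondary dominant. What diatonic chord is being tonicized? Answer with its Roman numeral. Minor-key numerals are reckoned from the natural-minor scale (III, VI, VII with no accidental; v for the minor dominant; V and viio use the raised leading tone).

iv

The chord is a dominant seventh chord on Ab.
A dominant resolves down a perfect fifth: Ab → Db. In Ab minor, Db is scale degree 4, i.e. iv.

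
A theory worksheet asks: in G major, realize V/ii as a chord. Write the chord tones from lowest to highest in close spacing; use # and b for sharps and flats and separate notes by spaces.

E G# B

The slash means an applied dominant: we want the dominant of ii. In G major, ii is A minor, and its dominant is built on E.
Building a major triad on E gives E-G#-B.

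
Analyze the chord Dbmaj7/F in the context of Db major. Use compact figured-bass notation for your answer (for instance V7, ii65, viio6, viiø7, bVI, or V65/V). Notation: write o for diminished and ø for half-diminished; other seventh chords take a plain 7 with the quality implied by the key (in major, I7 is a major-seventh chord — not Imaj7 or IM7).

I65

Stacked in thirds the chord is Db-F-Ab-C: a major seventh chord on Db.
In Db major, Db is the tonic; the diatonic major seventh chord there is I7.
With F in the bass the chord is in first inversion, so the figured bass is 65.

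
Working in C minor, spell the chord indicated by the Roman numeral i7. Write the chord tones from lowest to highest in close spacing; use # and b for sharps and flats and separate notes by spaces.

C Eb G Bb

In C minor, scale degree 1 is C, and the diatonic chord built there is a minor seventh chord.
That chord is spelled C-Eb-G-Bb.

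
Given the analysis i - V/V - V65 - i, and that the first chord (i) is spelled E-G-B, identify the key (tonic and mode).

E minor

The chord Em is a minor triad rooted on E; its label is i.
If E is scale degree 1 and the mode makes that degree carry a minor triad, the tonic is E and the mode is minor.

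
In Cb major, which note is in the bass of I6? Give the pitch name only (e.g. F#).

I in Cb major has root Cb; the chord is Cb-Eb-Gb.
The figure 6 means first inversion — the third is in the bass.

Eb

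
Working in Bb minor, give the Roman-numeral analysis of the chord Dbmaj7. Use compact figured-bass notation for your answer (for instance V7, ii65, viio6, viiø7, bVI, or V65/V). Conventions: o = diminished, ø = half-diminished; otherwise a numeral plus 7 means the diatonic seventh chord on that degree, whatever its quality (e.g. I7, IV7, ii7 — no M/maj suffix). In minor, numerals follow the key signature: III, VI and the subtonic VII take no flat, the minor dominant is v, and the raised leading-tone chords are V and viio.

III7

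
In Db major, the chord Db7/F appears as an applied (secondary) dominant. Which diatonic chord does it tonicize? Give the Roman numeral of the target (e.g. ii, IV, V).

IV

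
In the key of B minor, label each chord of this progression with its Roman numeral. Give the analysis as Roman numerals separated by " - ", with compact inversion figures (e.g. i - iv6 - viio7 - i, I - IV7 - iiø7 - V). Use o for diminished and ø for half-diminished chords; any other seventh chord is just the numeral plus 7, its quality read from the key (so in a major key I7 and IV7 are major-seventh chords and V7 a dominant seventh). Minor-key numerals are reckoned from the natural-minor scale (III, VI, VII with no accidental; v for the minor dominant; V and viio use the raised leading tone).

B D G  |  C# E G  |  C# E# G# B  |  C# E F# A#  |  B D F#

VI6 - iio - V7/V - V43 - i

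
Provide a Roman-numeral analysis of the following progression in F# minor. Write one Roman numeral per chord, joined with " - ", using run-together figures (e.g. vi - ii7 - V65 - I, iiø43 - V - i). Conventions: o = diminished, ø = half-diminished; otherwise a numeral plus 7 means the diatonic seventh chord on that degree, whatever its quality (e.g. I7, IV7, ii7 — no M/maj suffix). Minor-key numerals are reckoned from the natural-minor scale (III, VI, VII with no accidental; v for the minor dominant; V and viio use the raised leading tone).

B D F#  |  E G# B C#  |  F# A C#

iv - v65 - i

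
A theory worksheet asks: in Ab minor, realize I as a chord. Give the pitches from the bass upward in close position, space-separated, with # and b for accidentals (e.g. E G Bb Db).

Ab C Eb

Scale degree 1 in Ab minor is Ab; here the chord built on it is altered to a major triad. I is the major tonic (Picardy third), borrowed from the parallel major.
So the chord is Ab-C-Eb, a major triad.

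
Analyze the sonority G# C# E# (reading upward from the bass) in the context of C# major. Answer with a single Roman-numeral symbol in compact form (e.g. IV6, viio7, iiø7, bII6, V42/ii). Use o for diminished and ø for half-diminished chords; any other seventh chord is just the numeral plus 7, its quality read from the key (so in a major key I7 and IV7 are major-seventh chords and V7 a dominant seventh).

Stacked in thirds the chord is C#-E#-G#: a major triad on C#.
In C# major, C# is the tonic; the diatonic major triad there is I.
With G# in the bass the chord is in second inversion, so the figured bass is 64.

I64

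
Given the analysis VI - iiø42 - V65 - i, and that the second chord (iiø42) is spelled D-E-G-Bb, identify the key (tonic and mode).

The chord Em7b5/D is a half-diminished seventh chord rooted on E; its label is iiø42.
If E is scale degree 2 and the mode makes that degree carry a half-diminished seventh chord, the tonic is D and the mode is minor.

D minor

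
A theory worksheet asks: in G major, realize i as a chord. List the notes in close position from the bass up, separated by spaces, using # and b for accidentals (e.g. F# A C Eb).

G Bb D

i is the minor tonic, borrowed from the parallel minor. In G major that root is G.
So the chord is G-Bb-D, a minor triad.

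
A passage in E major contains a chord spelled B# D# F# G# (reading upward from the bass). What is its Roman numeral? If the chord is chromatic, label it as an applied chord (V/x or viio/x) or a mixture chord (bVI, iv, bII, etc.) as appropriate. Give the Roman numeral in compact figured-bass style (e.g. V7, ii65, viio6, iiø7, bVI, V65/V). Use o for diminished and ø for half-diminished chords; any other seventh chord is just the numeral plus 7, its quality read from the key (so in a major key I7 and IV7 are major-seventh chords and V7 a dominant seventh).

V65/vi

Stacked in thirds the chord is G#-B#-D#-F#: a dominant seventh chord on G#.
G# is not a diatonic chord root with this quality in E major, but it lies a perfect fifth above C# (vi), so the chord functions as an applied dominant of vi.
With B# in the bass the chord is in first inversion, so the figured bass is 65.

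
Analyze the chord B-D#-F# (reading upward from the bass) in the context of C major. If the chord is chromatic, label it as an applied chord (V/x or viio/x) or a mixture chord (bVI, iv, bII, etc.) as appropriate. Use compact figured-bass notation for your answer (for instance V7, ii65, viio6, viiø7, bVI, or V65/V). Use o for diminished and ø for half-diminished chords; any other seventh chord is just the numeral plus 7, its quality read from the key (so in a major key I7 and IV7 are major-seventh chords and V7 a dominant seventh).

The pitches B-D#-F# form a major triad rooted on B.
B is not a diatonic chord root with this quality in C major, but it lies a perfect fifth above E (iii), so the chord functions as an applied dominant of iii.

V/iii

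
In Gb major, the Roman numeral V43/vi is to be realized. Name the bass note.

The applied chord V43/vi is rooted on Bb: Bb-D-F-Ab.
The figure 43 means second inversion — the fifth is in the bass.

F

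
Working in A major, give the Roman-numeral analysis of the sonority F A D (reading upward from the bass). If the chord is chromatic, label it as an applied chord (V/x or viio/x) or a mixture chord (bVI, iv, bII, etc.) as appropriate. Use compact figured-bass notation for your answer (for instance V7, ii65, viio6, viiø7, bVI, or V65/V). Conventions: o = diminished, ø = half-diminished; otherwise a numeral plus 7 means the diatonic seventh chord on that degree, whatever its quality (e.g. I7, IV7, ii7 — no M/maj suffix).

iv6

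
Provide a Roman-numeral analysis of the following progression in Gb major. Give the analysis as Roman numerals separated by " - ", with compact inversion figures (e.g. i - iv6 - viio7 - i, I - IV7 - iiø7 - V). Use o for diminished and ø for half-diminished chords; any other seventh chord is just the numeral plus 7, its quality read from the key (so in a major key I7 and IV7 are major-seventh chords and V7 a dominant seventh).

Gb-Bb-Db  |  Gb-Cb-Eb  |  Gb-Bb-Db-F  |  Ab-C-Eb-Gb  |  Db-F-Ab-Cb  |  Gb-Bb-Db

I - IV64 - I7 - V7/V - V7 - I

Gb-Bb-Db: major triad on Gb = scale degree 1 → I.
Gb-Cb-Eb: root Cb is the subdominant; major triad there is IV64.
Gb-Bb-Db-F has root Gb, degree 1 in Gb major, so I7.
Ab-C-Eb-Gb is the secondary dominant of V (dominant seventh chord on Ab): V7/V.
Db-F-Ab-Cb has root Db, degree 5 in Gb major, so V7.
Gb-Bb-Db: major triad on Gb = scale degree 1 → I.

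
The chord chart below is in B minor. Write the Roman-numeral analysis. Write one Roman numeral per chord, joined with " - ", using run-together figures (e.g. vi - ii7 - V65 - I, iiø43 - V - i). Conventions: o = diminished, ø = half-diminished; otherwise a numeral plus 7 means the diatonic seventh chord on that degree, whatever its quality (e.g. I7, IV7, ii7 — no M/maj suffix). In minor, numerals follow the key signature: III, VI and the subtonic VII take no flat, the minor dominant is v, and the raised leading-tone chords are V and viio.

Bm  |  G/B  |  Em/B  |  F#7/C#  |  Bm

i - VI6 - iv64 - V43 - i

Bm: root B is the tonic; minor triad there is i.
G/B: major triad on G = scale degree 6 → VI6.
Em/B has root E, degree 4 in B minor, so iv64.
F#7/C#: dominant seventh chord on F# = scale degree 5 → V43.
Bm: root B is the tonic; minor triad there is i.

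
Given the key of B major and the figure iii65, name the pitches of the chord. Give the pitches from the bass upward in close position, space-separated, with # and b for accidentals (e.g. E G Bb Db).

The numeral's case and figure indicate a minor seventh chord. In B major its root, the mediant, is D#.
That chord is spelled D#-F#-A#-C#.
The figured bass 65 indicates first inversion, placing the third (F#) in the bass: F#-A#-C#-D#.

F# A# C# D#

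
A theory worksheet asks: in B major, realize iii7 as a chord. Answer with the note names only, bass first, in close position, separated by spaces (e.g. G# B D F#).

The numeral's case and figure indicate a minor seventh chord. In B major its root, the third degree, is D#.
That chord is spelled D#-F#-A#-C#.

D# F# A# C#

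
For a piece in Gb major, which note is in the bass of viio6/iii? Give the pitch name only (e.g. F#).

The applied chord viio6/iii is rooted on A: A-C-Eb.
The figure 6 means first inversion — the third is in the bass.

C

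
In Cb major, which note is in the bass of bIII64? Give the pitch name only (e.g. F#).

Bbb

bIII in Cb major has root Ebb; the chord is Ebb-Gb-Bbb.
The figure 64 means second inversion — the fifth is in the bass.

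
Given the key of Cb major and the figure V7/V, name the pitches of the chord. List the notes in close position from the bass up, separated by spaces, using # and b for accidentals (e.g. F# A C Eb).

Db F Ab Cb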